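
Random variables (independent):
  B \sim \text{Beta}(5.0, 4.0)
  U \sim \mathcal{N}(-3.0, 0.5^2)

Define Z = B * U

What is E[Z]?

For independent RVs: E[XY] = E[X]*E[Y]
E[B] = 0.55555556
E[U] = -3
E[Z] = 0.55555556 * (-3) = -1.6666667

-1.6666667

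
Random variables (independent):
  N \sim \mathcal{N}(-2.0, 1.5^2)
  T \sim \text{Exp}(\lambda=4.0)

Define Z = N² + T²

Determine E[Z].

E[Z] = E[N²] + E[T²]
E[N²] = Var(N) + E[N]² = 2.25 + 4 = 6.25
E[T²] = Var(T) + E[T]² = 0.0625 + 0.0625 = 0.125
E[Z] = 6.25 + 0.125 = 6.375

6.375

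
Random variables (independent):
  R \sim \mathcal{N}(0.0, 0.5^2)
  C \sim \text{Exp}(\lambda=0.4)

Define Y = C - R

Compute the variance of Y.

For independent RVs: Var(aX + bY) = a²Var(X) + b²Var(Y)
Var(R) = 0.25
Var(C) = 6.25
Var(Y) = (-1)²*0.25 + 1²*6.25
= 1*0.25 + 1*6.25 = 6.5

6.5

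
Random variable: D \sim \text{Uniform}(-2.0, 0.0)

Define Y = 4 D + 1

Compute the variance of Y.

For Y = aD + b: Var(Y) = a² * Var(D)
Var(D) = (0 + 2)^2/12 = 0.33333333
Var(Y) = 4² * 0.33333333 = 16 * 0.33333333 = 5.3333333

5.3333333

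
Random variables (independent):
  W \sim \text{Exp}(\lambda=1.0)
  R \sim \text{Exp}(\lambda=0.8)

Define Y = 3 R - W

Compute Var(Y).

For independent RVs: Var(aX + bY) = a²Var(X) + b²Var(Y)
Var(W) = 1
Var(R) = 1.5625
Var(Y) = (-1)²*1 + 3²*1.5625
= 1*1 + 9*1.5625 = 15.0625

15.0625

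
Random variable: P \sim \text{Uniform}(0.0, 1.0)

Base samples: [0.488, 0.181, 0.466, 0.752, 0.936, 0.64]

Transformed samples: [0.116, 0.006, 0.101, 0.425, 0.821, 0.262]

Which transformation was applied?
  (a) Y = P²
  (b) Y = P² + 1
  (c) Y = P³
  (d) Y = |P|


Checking option (c) Y = P³:
  P = 0.488 -> Y = 0.116 ✓
  P = 0.181 -> Y = 0.006 ✓
  P = 0.466 -> Y = 0.101 ✓
All samples match this transformation.

(c) P³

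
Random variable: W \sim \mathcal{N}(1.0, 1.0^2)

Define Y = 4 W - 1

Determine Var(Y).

For Y = aW + b: Var(Y) = a² * Var(W)
Var(W) = 1.0^2 = 1
Var(Y) = 4² * 1 = 16 * 1 = 16

16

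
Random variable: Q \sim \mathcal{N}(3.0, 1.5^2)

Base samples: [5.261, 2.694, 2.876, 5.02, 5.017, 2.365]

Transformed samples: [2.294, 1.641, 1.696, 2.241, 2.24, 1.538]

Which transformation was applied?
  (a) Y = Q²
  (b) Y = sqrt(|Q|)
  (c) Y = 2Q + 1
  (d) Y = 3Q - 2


Checking option (b) Y = sqrt(|Q|):
  Q = 5.261 -> Y = 2.294 ✓
  Q = 2.694 -> Y = 1.641 ✓
  Q = 2.876 -> Y = 1.696 ✓
All samples match this transformation.

(b) sqrt(|Q|)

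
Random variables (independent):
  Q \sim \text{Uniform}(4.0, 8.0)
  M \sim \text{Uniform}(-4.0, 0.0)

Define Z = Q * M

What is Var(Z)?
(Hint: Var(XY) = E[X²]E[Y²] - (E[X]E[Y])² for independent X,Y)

Var(XY) = E[X²]E[Y²] - (E[X]E[Y])²
E[Q] = 6, Var(Q) = 1.3333333
E[M] = -2, Var(M) = 1.3333333
E[Q²] = 1.3333333 + 6² = 37.333333
E[M²] = 1.3333333 + (-2)² = 5.3333333
Var(Z) = 37.333333*5.3333333 - (6*(-2))²
= 199.11111 - 144 = 55.111111

55.111111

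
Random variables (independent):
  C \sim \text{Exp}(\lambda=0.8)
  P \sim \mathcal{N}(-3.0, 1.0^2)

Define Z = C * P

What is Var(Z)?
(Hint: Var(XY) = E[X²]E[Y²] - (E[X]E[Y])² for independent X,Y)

Var(XY) = E[X²]E[Y²] - (E[X]E[Y])²
E[C] = 1.25, Var(C) = 1.5625
E[P] = -3, Var(P) = 1
E[C²] = 1.5625 + 1.25² = 3.125
E[P²] = 1 + (-3)² = 10
Var(Z) = 3.125*10 - (1.25*(-3))²
= 31.25 - 14.0625 = 17.1875

17.1875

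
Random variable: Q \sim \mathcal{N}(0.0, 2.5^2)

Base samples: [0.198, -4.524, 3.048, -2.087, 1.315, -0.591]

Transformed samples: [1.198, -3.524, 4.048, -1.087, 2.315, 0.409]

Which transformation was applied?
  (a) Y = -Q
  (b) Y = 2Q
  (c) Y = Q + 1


Checking option (c) Y = Q + 1:
  Q = 0.198 -> Y = 1.198 ✓
  Q = -4.524 -> Y = -3.524 ✓
  Q = 3.048 -> Y = 4.048 ✓
All samples match this transformation.

(c) Q + 1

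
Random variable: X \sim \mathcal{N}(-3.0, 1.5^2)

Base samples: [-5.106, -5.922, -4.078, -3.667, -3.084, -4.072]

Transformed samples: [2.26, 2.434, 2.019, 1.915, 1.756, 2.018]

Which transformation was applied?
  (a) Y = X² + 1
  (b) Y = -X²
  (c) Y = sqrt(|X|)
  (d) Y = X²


Checking option (c) Y = sqrt(|X|):
  X = -5.106 -> Y = 2.26 ✓
  X = -5.922 -> Y = 2.434 ✓
  X = -4.078 -> Y = 2.019 ✓
All samples match this transformation.

(c) sqrt(|X|)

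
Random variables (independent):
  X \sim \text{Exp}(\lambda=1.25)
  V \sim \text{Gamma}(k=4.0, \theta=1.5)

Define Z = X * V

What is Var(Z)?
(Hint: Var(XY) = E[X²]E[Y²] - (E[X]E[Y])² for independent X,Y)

Var(XY) = E[X²]E[Y²] - (E[X]E[Y])²
E[X] = 0.8, Var(X) = 0.64
E[V] = 6, Var(V) = 9
E[X²] = 0.64 + 0.8² = 1.28
E[V²] = 9 + 6² = 45
Var(Z) = 1.28*45 - (0.8*6)²
= 57.6 - 23.04 = 34.56

34.56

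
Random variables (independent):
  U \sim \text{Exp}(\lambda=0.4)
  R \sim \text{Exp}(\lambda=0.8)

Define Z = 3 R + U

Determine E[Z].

E[Z] = 1*E[U] + 3*E[R]
E[U] = 2.5
E[R] = 1.25
E[Z] = 1*2.5 + 3*1.25 = 6.25

6.25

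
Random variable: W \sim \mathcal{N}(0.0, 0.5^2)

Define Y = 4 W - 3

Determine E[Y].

For Y = 4W - 3:
E[Y] = 4 * E[W] - 3
E[W] = 0.0 = 0
E[Y] = 4 * 0 - 3 = -3

-3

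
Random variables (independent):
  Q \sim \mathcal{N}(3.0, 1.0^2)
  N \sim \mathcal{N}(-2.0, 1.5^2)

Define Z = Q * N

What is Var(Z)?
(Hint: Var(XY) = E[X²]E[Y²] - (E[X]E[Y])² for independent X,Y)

Var(XY) = E[X²]E[Y²] - (E[X]E[Y])²
E[Q] = 3, Var(Q) = 1
E[N] = -2, Var(N) = 2.25
E[Q²] = 1 + 3² = 10
E[N²] = 2.25 + (-2)² = 6.25
Var(Z) = 10*6.25 - (3*(-2))²
= 62.5 - 36 = 26.5

26.5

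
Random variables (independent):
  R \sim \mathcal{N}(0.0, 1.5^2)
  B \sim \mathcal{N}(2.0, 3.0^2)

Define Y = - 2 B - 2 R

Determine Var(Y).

For independent RVs: Var(aX + bY) = a²Var(X) + b²Var(Y)
Var(R) = 2.25
Var(B) = 9
Var(Y) = (-2)²*2.25 + (-2)²*9
= 4*2.25 + 4*9 = 45

45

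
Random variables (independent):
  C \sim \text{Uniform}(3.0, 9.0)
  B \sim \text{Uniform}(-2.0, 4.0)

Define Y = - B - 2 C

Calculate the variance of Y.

For independent RVs: Var(aX + bY) = a²Var(X) + b²Var(Y)
Var(C) = 3
Var(B) = 3
Var(Y) = (-2)²*3 + (-1)²*3
= 4*3 + 1*3 = 15

15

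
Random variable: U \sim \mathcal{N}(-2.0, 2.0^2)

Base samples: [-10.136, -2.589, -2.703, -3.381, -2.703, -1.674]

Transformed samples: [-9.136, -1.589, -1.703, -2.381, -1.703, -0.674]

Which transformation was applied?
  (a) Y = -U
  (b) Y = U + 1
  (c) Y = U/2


Checking option (b) Y = U + 1:
  U = -10.136 -> Y = -9.136 ✓
  U = -2.589 -> Y = -1.589 ✓
  U = -2.703 -> Y = -1.703 ✓
All samples match this transformation.

(b) U + 1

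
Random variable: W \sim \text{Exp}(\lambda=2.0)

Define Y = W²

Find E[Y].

Using E[X²] = Var(X) + (E[X])²:
E[W] = 0.5
Var(W) = 1/2.0^2 = 0.25
E[W²] = 0.25 + 0.5² = 0.25 + 0.25 = 0.5

0.5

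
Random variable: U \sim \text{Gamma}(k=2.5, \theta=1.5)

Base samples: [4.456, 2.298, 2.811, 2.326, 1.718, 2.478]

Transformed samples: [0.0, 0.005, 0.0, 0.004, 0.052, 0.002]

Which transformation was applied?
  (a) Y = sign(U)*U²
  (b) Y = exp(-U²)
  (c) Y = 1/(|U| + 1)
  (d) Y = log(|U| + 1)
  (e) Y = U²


Checking option (b) Y = exp(-U²):
  U = 4.456 -> Y = 0.0 ✓
  U = 2.298 -> Y = 0.005 ✓
  U = 2.811 -> Y = 0.0 ✓
All samples match this transformation.

(b) exp(-U²)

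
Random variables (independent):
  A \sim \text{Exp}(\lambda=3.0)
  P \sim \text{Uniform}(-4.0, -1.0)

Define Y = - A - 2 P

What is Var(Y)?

For independent RVs: Var(aX + bY) = a²Var(X) + b²Var(Y)
Var(A) = 0.11111111
Var(P) = 0.75
Var(Y) = (-1)²*0.11111111 + (-2)²*0.75
= 1*0.11111111 + 4*0.75 = 3.1111111

3.1111111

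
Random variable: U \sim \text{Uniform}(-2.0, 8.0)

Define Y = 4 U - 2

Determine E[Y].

For Y = 4U - 2:
E[Y] = 4 * E[U] - 2
E[U] = (-2 + 8)/2 = 3
E[Y] = 4 * 3 - 2 = 10

10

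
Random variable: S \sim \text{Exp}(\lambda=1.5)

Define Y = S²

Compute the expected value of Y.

Using E[X²] = Var(X) + (E[X])²:
E[S] = 0.66666667
Var(S) = 1/1.5^2 = 0.44444444
E[S²] = 0.44444444 + 0.66666667² = 0.44444444 + 0.44444444 = 0.88888889

0.88888889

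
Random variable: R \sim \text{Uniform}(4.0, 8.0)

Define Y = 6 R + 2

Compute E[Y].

For Y = 6R + 2:
E[Y] = 6 * E[R] + 2
E[R] = (4 + 8)/2 = 6
E[Y] = 6 * 6 + 2 = 38

38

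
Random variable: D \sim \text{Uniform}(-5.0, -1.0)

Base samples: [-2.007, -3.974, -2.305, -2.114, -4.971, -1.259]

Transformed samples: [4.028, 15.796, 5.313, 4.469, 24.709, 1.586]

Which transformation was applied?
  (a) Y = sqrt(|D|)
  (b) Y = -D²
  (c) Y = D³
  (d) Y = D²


Checking option (d) Y = D²:
  D = -2.007 -> Y = 4.028 ✓
  D = -3.974 -> Y = 15.796 ✓
  D = -2.305 -> Y = 5.313 ✓
All samples match this transformation.

(d) D²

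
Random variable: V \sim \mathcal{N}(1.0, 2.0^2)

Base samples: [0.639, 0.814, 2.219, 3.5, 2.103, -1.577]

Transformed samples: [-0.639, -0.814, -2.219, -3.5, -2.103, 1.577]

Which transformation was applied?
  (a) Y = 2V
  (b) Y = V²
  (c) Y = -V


Checking option (c) Y = -V:
  V = 0.639 -> Y = -0.639 ✓
  V = 0.814 -> Y = -0.814 ✓
  V = 2.219 -> Y = -2.219 ✓
All samples match this transformation.

(c) -V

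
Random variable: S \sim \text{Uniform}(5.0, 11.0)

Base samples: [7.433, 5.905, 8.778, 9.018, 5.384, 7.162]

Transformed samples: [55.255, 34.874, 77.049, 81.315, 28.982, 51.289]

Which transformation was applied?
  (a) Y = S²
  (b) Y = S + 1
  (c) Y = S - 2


Checking option (a) Y = S²:
  S = 7.433 -> Y = 55.255 ✓
  S = 5.905 -> Y = 34.874 ✓
  S = 8.778 -> Y = 77.049 ✓
All samples match this transformation.

(a) S²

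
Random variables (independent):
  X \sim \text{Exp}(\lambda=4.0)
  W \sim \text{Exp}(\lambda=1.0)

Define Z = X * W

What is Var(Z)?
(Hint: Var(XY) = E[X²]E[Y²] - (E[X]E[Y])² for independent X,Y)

Var(XY) = E[X²]E[Y²] - (E[X]E[Y])²
E[X] = 0.25, Var(X) = 0.0625
E[W] = 1, Var(W) = 1
E[X²] = 0.0625 + 0.25² = 0.125
E[W²] = 1 + 1² = 2
Var(Z) = 0.125*2 - (0.25*1)²
= 0.25 - 0.0625 = 0.1875

0.1875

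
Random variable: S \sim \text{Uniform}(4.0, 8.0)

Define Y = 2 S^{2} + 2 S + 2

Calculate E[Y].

E[Y] = 2*E[S²] + 2*E[S] + 2
E[S] = 6
E[S²] = Var(S) + (E[S])² = 1.3333333 + 36 = 37.333333
E[Y] = 2*37.333333 + 2*6 + 2 = 88.666667

88.666667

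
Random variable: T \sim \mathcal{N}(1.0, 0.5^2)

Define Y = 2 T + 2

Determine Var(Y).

For Y = aT + b: Var(Y) = a² * Var(T)
Var(T) = 0.5^2 = 0.25
Var(Y) = 2² * 0.25 = 4 * 0.25 = 1

1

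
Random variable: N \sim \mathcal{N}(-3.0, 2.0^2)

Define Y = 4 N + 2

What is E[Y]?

For Y = 4N + 2:
E[Y] = 4 * E[N] + 2
E[N] = -3.0 = -3
E[Y] = 4 * (-3) + 2 = -10

-10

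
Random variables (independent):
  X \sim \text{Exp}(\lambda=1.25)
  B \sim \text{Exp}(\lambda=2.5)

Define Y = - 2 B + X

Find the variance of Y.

For independent RVs: Var(aX + bY) = a²Var(X) + b²Var(Y)
Var(X) = 0.64
Var(B) = 0.16
Var(Y) = 1²*0.64 + (-2)²*0.16
= 1*0.64 + 4*0.16 = 1.28

1.28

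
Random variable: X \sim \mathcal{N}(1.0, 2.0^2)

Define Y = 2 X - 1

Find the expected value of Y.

For Y = 2X - 1:
E[Y] = 2 * E[X] - 1
E[X] = 1.0 = 1
E[Y] = 2 * 1 - 1 = 1

1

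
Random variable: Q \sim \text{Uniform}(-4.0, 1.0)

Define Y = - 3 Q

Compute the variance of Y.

For Y = aQ + b: Var(Y) = a² * Var(Q)
Var(Q) = (1 + 4)^2/12 = 2.0833333
Var(Y) = (-3)² * 2.0833333 = 9 * 2.0833333 = 18.75

18.75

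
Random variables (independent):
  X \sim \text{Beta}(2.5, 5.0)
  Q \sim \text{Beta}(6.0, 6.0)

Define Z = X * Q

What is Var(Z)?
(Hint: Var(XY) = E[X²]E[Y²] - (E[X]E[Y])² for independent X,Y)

Var(XY) = E[X²]E[Y²] - (E[X]E[Y])²
E[X] = 0.33333333, Var(X) = 0.026143791
E[Q] = 0.5, Var(Q) = 0.019230769
E[X²] = 0.026143791 + 0.33333333² = 0.1372549
E[Q²] = 0.019230769 + 0.5² = 0.26923077
Var(Z) = 0.1372549*0.26923077 - (0.33333333*0.5)²
= 0.036953243 - 0.027777778 = 0.0091754651

0.0091754651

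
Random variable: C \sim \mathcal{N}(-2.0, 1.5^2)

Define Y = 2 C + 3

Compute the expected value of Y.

For Y = 2C + 3:
E[Y] = 2 * E[C] + 3
E[C] = -2.0 = -2
E[Y] = 2 * (-2) + 3 = -1

-1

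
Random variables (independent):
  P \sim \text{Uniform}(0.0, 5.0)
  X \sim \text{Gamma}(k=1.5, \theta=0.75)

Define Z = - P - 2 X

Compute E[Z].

E[Z] = -1*E[P] - 2*E[X]
E[P] = 2.5
E[X] = 1.125
E[Z] = -1*2.5 - 2*1.125 = -4.75

-4.75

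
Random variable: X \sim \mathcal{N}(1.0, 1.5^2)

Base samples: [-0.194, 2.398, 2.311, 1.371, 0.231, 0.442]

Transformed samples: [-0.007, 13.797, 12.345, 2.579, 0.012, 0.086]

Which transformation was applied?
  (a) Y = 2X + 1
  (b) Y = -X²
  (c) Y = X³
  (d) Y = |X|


Checking option (c) Y = X³:
  X = -0.194 -> Y = -0.007 ✓
  X = 2.398 -> Y = 13.797 ✓
  X = 2.311 -> Y = 12.345 ✓
All samples match this transformation.

(c) X³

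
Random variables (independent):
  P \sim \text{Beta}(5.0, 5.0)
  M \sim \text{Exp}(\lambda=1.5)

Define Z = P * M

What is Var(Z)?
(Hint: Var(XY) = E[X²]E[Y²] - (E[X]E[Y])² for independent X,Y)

Var(XY) = E[X²]E[Y²] - (E[X]E[Y])²
E[P] = 0.5, Var(P) = 0.022727273
E[M] = 0.66666667, Var(M) = 0.44444444
E[P²] = 0.022727273 + 0.5² = 0.27272727
E[M²] = 0.44444444 + 0.66666667² = 0.88888889
Var(Z) = 0.27272727*0.88888889 - (0.5*0.66666667)²
= 0.24242424 - 0.11111111 = 0.13131313

0.13131313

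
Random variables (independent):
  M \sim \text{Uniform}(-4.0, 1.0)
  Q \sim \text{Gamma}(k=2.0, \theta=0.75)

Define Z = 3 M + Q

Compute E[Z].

E[Z] = 3*E[M] + 1*E[Q]
E[M] = -1.5
E[Q] = 1.5
E[Z] = 3*(-1.5) + 1*1.5 = -3

-3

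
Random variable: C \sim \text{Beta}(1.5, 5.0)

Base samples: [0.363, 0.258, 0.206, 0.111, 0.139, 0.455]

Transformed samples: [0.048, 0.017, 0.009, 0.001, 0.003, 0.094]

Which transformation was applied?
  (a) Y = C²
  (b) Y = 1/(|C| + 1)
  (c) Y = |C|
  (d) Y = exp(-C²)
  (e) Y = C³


Checking option (e) Y = C³:
  C = 0.363 -> Y = 0.048 ✓
  C = 0.258 -> Y = 0.017 ✓
  C = 0.206 -> Y = 0.009 ✓
All samples match this transformation.

(e) C³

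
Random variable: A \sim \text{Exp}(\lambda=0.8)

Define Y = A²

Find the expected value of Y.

Using E[X²] = Var(X) + (E[X])²:
E[A] = 1.25
Var(A) = 1/0.8^2 = 1.5625
E[A²] = 1.5625 + 1.25² = 1.5625 + 1.5625 = 3.125

3.125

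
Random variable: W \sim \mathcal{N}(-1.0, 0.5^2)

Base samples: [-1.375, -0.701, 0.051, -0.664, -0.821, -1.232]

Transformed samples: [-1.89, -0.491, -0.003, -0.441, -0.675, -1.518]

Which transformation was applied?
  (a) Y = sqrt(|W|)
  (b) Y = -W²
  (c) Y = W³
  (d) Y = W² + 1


Checking option (b) Y = -W²:
  W = -1.375 -> Y = -1.89 ✓
  W = -0.701 -> Y = -0.491 ✓
  W = 0.051 -> Y = -0.003 ✓
All samples match this transformation.

(b) -W²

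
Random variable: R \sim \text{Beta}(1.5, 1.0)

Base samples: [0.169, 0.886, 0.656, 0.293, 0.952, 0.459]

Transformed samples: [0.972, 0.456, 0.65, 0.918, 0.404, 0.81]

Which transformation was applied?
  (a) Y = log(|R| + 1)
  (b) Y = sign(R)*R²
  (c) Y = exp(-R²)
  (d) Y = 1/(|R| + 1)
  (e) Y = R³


Checking option (c) Y = exp(-R²):
  R = 0.169 -> Y = 0.972 ✓
  R = 0.886 -> Y = 0.456 ✓
  R = 0.656 -> Y = 0.65 ✓
All samples match this transformation.

(c) exp(-R²)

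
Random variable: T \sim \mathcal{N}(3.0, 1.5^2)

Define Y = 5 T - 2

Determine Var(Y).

For Y = aT + b: Var(Y) = a² * Var(T)
Var(T) = 1.5^2 = 2.25
Var(Y) = 5² * 2.25 = 25 * 2.25 = 56.25

56.25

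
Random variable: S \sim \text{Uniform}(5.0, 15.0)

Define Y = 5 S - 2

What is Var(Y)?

For Y = aS + b: Var(Y) = a² * Var(S)
Var(S) = (15 - 5)^2/12 = 8.3333333
Var(Y) = 5² * 8.3333333 = 25 * 8.3333333 = 208.33333

208.33333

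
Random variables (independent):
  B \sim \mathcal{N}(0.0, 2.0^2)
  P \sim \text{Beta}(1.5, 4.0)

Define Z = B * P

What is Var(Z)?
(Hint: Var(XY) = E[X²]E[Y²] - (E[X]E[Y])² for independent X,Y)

Var(XY) = E[X²]E[Y²] - (E[X]E[Y])²
E[B] = 0, Var(B) = 4
E[P] = 0.27272727, Var(P) = 0.03051494
E[B²] = 4 + 0² = 4
E[P²] = 0.03051494 + 0.27272727² = 0.1048951
Var(Z) = 4*0.1048951 - (0*0.27272727)²
= 0.41958042 - 0 = 0.41958042

0.41958042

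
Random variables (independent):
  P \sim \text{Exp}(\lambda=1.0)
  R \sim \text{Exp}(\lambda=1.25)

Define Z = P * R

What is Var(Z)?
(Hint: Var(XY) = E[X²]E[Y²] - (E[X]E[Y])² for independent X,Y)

Var(XY) = E[X²]E[Y²] - (E[X]E[Y])²
E[P] = 1, Var(P) = 1
E[R] = 0.8, Var(R) = 0.64
E[P²] = 1 + 1² = 2
E[R²] = 0.64 + 0.8² = 1.28
Var(Z) = 2*1.28 - (1*0.8)²
= 2.56 - 0.64 = 1.92

1.92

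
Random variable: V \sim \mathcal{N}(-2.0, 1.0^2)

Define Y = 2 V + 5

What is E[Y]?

For Y = 2V + 5:
E[Y] = 2 * E[V] + 5
E[V] = -2.0 = -2
E[Y] = 2 * (-2) + 5 = 1

1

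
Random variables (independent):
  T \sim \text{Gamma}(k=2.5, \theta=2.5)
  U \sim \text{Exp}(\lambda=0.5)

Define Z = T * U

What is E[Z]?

For independent RVs: E[XY] = E[X]*E[Y]
E[T] = 6.25
E[U] = 2
E[Z] = 6.25 * 2 = 12.5

12.5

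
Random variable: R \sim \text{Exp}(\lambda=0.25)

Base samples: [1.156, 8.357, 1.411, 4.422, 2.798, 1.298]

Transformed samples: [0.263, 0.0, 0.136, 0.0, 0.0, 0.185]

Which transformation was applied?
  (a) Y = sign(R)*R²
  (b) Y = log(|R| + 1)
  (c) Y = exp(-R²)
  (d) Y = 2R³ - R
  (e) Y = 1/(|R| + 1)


Checking option (c) Y = exp(-R²):
  R = 1.156 -> Y = 0.263 ✓
  R = 8.357 -> Y = 0.0 ✓
  R = 1.411 -> Y = 0.136 ✓
All samples match this transformation.

(c) exp(-R²)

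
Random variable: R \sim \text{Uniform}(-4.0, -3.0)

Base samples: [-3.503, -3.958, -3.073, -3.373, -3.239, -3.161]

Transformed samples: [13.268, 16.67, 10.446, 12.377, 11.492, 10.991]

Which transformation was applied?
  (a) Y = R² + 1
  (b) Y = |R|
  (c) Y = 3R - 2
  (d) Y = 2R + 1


Checking option (a) Y = R² + 1:
  R = -3.503 -> Y = 13.268 ✓
  R = -3.958 -> Y = 16.67 ✓
  R = -3.073 -> Y = 10.446 ✓
All samples match this transformation.

(a) R² + 1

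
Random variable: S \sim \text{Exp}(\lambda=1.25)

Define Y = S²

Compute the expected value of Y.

E[S²] = Var(S) + (E[S])² = 0.64 + 0.64 = 1.28

1.28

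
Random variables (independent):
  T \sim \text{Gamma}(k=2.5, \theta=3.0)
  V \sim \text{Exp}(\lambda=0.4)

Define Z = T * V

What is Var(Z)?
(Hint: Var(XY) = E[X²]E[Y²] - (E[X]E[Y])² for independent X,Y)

Var(XY) = E[X²]E[Y²] - (E[X]E[Y])²
E[T] = 7.5, Var(T) = 22.5
E[V] = 2.5, Var(V) = 6.25
E[T²] = 22.5 + 7.5² = 78.75
E[V²] = 6.25 + 2.5² = 12.5
Var(Z) = 78.75*12.5 - (7.5*2.5)²
= 984.375 - 351.5625 = 632.8125

632.8125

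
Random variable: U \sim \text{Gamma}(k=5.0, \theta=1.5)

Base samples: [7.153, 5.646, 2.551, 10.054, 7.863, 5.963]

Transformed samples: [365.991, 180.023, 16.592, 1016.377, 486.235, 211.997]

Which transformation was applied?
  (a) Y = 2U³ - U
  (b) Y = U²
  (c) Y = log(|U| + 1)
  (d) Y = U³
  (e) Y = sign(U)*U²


Checking option (d) Y = U³:
  U = 7.153 -> Y = 365.991 ✓
  U = 5.646 -> Y = 180.023 ✓
  U = 2.551 -> Y = 16.592 ✓
All samples match this transformation.

(d) U³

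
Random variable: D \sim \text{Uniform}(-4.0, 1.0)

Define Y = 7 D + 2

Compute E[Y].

For Y = 7D + 2:
E[Y] = 7 * E[D] + 2
E[D] = (-4 + 1)/2 = -1.5
E[Y] = 7 * (-1.5) + 2 = -8.5

-8.5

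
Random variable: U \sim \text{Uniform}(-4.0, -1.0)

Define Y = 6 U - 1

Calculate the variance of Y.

For Y = aU + b: Var(Y) = a² * Var(U)
Var(U) = (-1 + 4)^2/12 = 0.75
Var(Y) = 6² * 0.75 = 36 * 0.75 = 27

27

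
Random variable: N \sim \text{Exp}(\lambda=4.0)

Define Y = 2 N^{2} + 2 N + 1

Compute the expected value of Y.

E[Y] = 2*E[N²] + 2*E[N] + 1
E[N] = 0.25
E[N²] = Var(N) + (E[N])² = 0.0625 + 0.0625 = 0.125
E[Y] = 2*0.125 + 2*0.25 + 1 = 1.75

1.75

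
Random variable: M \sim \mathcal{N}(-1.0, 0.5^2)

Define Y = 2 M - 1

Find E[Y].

For Y = 2M - 1:
E[Y] = 2 * E[M] - 1
E[M] = -1.0 = -1
E[Y] = 2 * (-1) - 1 = -3

-3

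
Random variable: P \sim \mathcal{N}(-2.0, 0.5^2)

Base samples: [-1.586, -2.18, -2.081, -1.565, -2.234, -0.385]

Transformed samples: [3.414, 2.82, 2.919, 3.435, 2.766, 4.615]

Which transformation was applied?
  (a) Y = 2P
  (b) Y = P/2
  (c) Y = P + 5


Checking option (c) Y = P + 5:
  P = -1.586 -> Y = 3.414 ✓
  P = -2.18 -> Y = 2.82 ✓
  P = -2.081 -> Y = 2.919 ✓
All samples match this transformation.

(c) P + 5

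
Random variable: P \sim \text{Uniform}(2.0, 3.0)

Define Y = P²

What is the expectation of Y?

Using E[X²] = Var(X) + (E[X])²:
E[P] = 2.5
Var(P) = (3 - 2)^2/12 = 0.083333333
E[P²] = 0.083333333 + 2.5² = 0.083333333 + 6.25 = 6.3333333

6.3333333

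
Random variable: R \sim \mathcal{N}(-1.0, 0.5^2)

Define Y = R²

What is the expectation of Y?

E[R²] = Var(R) + (E[R])² = 0.25 + 1 = 1.25

1.25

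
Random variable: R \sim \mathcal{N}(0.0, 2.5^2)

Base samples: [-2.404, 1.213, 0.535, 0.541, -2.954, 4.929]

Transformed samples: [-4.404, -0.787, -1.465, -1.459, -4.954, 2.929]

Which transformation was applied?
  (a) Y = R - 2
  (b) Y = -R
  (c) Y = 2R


Checking option (a) Y = R - 2:
  R = -2.404 -> Y = -4.404 ✓
  R = 1.213 -> Y = -0.787 ✓
  R = 0.535 -> Y = -1.465 ✓
All samples match this transformation.

(a) R - 2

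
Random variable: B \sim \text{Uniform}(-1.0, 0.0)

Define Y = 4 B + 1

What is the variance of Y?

For Y = aB + b: Var(Y) = a² * Var(B)
Var(B) = (0 + 1)^2/12 = 0.083333333
Var(Y) = 4² * 0.083333333 = 16 * 0.083333333 = 1.3333333

1.3333333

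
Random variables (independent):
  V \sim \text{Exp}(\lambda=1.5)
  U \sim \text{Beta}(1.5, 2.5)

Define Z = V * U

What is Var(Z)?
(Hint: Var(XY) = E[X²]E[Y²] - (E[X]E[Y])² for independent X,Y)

Var(XY) = E[X²]E[Y²] - (E[X]E[Y])²
E[V] = 0.66666667, Var(V) = 0.44444444
E[U] = 0.375, Var(U) = 0.046875
E[V²] = 0.44444444 + 0.66666667² = 0.88888889
E[U²] = 0.046875 + 0.375² = 0.1875
Var(Z) = 0.88888889*0.1875 - (0.66666667*0.375)²
= 0.16666667 - 0.0625 = 0.10416667

0.10416667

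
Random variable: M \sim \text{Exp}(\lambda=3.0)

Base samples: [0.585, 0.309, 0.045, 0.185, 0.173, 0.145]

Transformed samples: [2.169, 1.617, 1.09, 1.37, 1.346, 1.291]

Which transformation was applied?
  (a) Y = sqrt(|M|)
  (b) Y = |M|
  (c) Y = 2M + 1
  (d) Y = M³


Checking option (c) Y = 2M + 1:
  M = 0.585 -> Y = 2.169 ✓
  M = 0.309 -> Y = 1.617 ✓
  M = 0.045 -> Y = 1.09 ✓
All samples match this transformation.

(c) 2M + 1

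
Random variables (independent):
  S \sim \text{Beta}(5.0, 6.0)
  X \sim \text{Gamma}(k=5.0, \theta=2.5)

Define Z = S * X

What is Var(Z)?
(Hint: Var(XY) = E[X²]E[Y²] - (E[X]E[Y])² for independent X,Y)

Var(XY) = E[X²]E[Y²] - (E[X]E[Y])²
E[S] = 0.45454545, Var(S) = 0.020661157
E[X] = 12.5, Var(X) = 31.25
E[S²] = 0.020661157 + 0.45454545² = 0.22727273
E[X²] = 31.25 + 12.5² = 187.5
Var(Z) = 0.22727273*187.5 - (0.45454545*12.5)²
= 42.613636 - 32.283058 = 10.330579

10.330579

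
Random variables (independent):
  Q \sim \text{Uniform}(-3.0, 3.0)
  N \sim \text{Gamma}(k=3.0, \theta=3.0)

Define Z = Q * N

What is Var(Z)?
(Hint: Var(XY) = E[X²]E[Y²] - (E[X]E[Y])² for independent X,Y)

Var(XY) = E[X²]E[Y²] - (E[X]E[Y])²
E[Q] = 0, Var(Q) = 3
E[N] = 9, Var(N) = 27
E[Q²] = 3 + 0² = 3
E[N²] = 27 + 9² = 108
Var(Z) = 3*108 - (0*9)²
= 324 - 0 = 324

324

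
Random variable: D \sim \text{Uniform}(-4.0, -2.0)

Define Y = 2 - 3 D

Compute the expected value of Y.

For Y = -3D + 2:
E[Y] = -3 * E[D] + 2
E[D] = (-4 - 2)/2 = -3
E[Y] = -3 * (-3) + 2 = 11

11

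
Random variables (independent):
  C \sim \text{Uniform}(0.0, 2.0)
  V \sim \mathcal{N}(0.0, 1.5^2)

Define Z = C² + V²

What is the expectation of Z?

E[Z] = E[C²] + E[V²]
E[C²] = Var(C) + E[C]² = 0.33333333 + 1 = 1.3333333
E[V²] = Var(V) + E[V]² = 2.25 + 0 = 2.25
E[Z] = 1.3333333 + 2.25 = 3.5833333

3.5833333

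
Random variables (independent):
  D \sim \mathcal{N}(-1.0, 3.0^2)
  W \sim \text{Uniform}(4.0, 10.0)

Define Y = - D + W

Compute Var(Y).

For independent RVs: Var(aX + bY) = a²Var(X) + b²Var(Y)
Var(D) = 9
Var(W) = 3
Var(Y) = (-1)²*9 + 1²*3
= 1*9 + 1*3 = 12

12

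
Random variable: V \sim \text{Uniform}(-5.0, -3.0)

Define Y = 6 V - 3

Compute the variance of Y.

For Y = aV + b: Var(Y) = a² * Var(V)
Var(V) = (-3 + 5)^2/12 = 0.33333333
Var(Y) = 6² * 0.33333333 = 36 * 0.33333333 = 12

12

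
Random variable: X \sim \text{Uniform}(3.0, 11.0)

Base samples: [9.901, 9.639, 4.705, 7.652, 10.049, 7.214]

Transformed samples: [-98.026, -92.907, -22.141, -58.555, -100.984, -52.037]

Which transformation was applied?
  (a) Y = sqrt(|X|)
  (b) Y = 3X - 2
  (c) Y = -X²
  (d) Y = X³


Checking option (c) Y = -X²:
  X = 9.901 -> Y = -98.026 ✓
  X = 9.639 -> Y = -92.907 ✓
  X = 4.705 -> Y = -22.141 ✓
All samples match this transformation.

(c) -X²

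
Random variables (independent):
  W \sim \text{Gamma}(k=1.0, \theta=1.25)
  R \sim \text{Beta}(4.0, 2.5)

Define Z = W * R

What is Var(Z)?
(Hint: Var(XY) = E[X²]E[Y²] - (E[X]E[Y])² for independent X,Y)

Var(XY) = E[X²]E[Y²] - (E[X]E[Y])²
E[W] = 1.25, Var(W) = 1.5625
E[R] = 0.61538462, Var(R) = 0.031558185
E[W²] = 1.5625 + 1.25² = 3.125
E[R²] = 0.031558185 + 0.61538462² = 0.41025641
Var(Z) = 3.125*0.41025641 - (1.25*0.61538462)²
= 1.2820513 - 0.59171598 = 0.69033531

0.69033531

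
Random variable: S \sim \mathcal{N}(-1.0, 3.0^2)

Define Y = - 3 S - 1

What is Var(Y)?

For Y = aS + b: Var(Y) = a² * Var(S)
Var(S) = 3.0^2 = 9
Var(Y) = (-3)² * 9 = 9 * 9 = 81

81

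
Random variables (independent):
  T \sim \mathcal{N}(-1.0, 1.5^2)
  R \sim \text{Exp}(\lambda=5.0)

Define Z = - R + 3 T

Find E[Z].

E[Z] = 3*E[T] - 1*E[R]
E[T] = -1
E[R] = 0.2
E[Z] = 3*(-1) - 1*0.2 = -3.2

-3.2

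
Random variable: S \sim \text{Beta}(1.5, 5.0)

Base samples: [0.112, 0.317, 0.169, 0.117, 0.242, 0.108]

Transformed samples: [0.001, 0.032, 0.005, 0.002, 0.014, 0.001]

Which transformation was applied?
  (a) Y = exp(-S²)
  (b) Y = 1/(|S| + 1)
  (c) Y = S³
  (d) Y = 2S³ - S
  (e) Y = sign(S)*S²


Checking option (c) Y = S³:
  S = 0.112 -> Y = 0.001 ✓
  S = 0.317 -> Y = 0.032 ✓
  S = 0.169 -> Y = 0.005 ✓
All samples match this transformation.

(c) S³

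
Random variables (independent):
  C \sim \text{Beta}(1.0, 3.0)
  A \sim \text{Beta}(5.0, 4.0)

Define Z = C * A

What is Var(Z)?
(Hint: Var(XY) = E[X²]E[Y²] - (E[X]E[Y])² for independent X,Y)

Var(XY) = E[X²]E[Y²] - (E[X]E[Y])²
E[C] = 0.25, Var(C) = 0.0375
E[A] = 0.55555556, Var(A) = 0.024691358
E[C²] = 0.0375 + 0.25² = 0.1
E[A²] = 0.024691358 + 0.55555556² = 0.33333333
Var(Z) = 0.1*0.33333333 - (0.25*0.55555556)²
= 0.033333333 - 0.019290123 = 0.01404321

0.01404321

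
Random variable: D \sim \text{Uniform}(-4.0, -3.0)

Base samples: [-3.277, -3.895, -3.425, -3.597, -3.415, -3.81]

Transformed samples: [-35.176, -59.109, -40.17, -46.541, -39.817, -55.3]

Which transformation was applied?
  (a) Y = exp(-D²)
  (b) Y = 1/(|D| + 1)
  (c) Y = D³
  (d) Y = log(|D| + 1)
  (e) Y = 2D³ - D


Checking option (c) Y = D³:
  D = -3.277 -> Y = -35.176 ✓
  D = -3.895 -> Y = -59.109 ✓
  D = -3.425 -> Y = -40.17 ✓
All samples match this transformation.

(c) D³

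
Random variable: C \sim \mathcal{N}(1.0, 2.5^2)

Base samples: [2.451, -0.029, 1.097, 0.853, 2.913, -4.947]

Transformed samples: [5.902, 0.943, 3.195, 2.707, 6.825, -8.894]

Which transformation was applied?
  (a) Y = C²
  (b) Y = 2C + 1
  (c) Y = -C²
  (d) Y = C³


Checking option (b) Y = 2C + 1:
  C = 2.451 -> Y = 5.902 ✓
  C = -0.029 -> Y = 0.943 ✓
  C = 1.097 -> Y = 3.195 ✓
All samples match this transformation.

(b) 2C + 1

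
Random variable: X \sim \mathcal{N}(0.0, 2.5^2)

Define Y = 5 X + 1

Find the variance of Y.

For Y = aX + b: Var(Y) = a² * Var(X)
Var(X) = 2.5^2 = 6.25
Var(Y) = 5² * 6.25 = 25 * 6.25 = 156.25

156.25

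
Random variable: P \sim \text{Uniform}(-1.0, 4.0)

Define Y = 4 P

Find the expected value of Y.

For Y = 4P:
E[Y] = 4 * E[P]
E[P] = (-1 + 4)/2 = 1.5
E[Y] = 4 * 1.5 = 6

6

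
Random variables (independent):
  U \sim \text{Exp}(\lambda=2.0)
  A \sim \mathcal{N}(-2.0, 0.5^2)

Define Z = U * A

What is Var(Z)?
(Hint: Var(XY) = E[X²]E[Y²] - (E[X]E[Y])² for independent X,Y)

Var(XY) = E[X²]E[Y²] - (E[X]E[Y])²
E[U] = 0.5, Var(U) = 0.25
E[A] = -2, Var(A) = 0.25
E[U²] = 0.25 + 0.5² = 0.5
E[A²] = 0.25 + (-2)² = 4.25
Var(Z) = 0.5*4.25 - (0.5*(-2))²
= 2.125 - 1 = 1.125

1.125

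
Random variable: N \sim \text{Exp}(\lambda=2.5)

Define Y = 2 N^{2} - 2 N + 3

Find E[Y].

E[Y] = 2*E[N²] - 2*E[N] + 3
E[N] = 0.4
E[N²] = Var(N) + (E[N])² = 0.16 + 0.16 = 0.32
E[Y] = 2*0.32 - 2*0.4 + 3 = 2.84

2.84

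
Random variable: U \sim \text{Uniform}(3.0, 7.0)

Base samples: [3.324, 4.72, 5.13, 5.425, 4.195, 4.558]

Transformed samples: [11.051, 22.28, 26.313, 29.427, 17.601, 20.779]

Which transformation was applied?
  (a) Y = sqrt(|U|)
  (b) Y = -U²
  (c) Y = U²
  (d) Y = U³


Checking option (c) Y = U²:
  U = 3.324 -> Y = 11.051 ✓
  U = 4.72 -> Y = 22.28 ✓
  U = 5.13 -> Y = 26.313 ✓
All samples match this transformation.

(c) U²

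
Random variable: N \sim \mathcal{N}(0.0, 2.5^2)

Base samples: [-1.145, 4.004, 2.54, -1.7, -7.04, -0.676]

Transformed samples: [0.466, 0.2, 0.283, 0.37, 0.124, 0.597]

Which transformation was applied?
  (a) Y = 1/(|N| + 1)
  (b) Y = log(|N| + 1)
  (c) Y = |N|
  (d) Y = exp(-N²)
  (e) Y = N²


Checking option (a) Y = 1/(|N| + 1):
  N = -1.145 -> Y = 0.466 ✓
  N = 4.004 -> Y = 0.2 ✓
  N = 2.54 -> Y = 0.283 ✓
All samples match this transformation.

(a) 1/(|N| + 1)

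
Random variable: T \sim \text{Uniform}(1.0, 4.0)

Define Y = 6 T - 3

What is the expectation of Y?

For Y = 6T - 3:
E[Y] = 6 * E[T] - 3
E[T] = (1 + 4)/2 = 2.5
E[Y] = 6 * 2.5 - 3 = 12

12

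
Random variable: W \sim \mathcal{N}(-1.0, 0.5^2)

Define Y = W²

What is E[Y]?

Using E[X²] = Var(X) + (E[X])²:
E[W] = -1
Var(W) = 0.5^2 = 0.25
E[W²] = 0.25 + (-1)² = 0.25 + 1 = 1.25

1.25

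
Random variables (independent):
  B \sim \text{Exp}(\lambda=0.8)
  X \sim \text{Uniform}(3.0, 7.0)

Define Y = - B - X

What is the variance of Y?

For independent RVs: Var(aX + bY) = a²Var(X) + b²Var(Y)
Var(B) = 1.5625
Var(X) = 1.3333333
Var(Y) = (-1)²*1.5625 + (-1)²*1.3333333
= 1*1.5625 + 1*1.3333333 = 2.8958333

2.8958333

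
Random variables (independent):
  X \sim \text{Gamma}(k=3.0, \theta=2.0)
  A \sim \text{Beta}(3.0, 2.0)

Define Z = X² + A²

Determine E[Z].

E[Z] = E[X²] + E[A²]
E[X²] = Var(X) + E[X]² = 12 + 36 = 48
E[A²] = Var(A) + E[A]² = 0.04 + 0.36 = 0.4
E[Z] = 48 + 0.4 = 48.4

48.4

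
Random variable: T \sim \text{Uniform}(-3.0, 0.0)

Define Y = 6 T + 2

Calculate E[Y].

For Y = 6T + 2:
E[Y] = 6 * E[T] + 2
E[T] = (-3 + 0)/2 = -1.5
E[Y] = 6 * (-1.5) + 2 = -7

-7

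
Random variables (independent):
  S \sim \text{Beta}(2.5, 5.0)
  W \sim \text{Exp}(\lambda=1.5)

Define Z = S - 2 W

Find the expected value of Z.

E[Z] = 1*E[S] - 2*E[W]
E[S] = 0.33333333
E[W] = 0.66666667
E[Z] = 1*0.33333333 - 2*0.66666667 = -1

-1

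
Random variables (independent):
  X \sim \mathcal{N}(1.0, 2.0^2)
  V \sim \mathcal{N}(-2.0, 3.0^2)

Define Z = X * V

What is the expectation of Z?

For independent RVs: E[XY] = E[X]*E[Y]
E[X] = 1
E[V] = -2
E[Z] = 1 * (-2) = -2

-2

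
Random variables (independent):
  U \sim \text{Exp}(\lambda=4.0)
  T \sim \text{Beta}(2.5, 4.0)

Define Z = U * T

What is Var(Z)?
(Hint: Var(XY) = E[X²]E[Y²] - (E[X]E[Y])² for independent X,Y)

Var(XY) = E[X²]E[Y²] - (E[X]E[Y])²
E[U] = 0.25, Var(U) = 0.0625
E[T] = 0.38461538, Var(T) = 0.031558185
E[U²] = 0.0625 + 0.25² = 0.125
E[T²] = 0.031558185 + 0.38461538² = 0.17948718
Var(Z) = 0.125*0.17948718 - (0.25*0.38461538)²
= 0.022435897 - 0.0092455621 = 0.013190335

0.013190335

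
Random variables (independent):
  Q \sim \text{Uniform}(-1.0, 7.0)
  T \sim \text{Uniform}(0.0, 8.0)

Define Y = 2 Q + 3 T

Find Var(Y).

For independent RVs: Var(aX + bY) = a²Var(X) + b²Var(Y)
Var(Q) = 5.3333333
Var(T) = 5.3333333
Var(Y) = 2²*5.3333333 + 3²*5.3333333
= 4*5.3333333 + 9*5.3333333 = 69.333333

69.333333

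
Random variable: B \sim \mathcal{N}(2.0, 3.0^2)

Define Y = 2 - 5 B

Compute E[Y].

For Y = -5B + 2:
E[Y] = -5 * E[B] + 2
E[B] = 2.0 = 2
E[Y] = -5 * 2 + 2 = -8

-8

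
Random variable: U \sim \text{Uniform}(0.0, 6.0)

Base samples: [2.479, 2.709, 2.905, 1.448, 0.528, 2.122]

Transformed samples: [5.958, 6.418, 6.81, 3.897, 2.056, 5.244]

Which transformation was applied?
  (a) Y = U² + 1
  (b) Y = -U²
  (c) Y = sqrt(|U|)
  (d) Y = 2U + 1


Checking option (d) Y = 2U + 1:
  U = 2.479 -> Y = 5.958 ✓
  U = 2.709 -> Y = 6.418 ✓
  U = 2.905 -> Y = 6.81 ✓
All samples match this transformation.

(d) 2U + 1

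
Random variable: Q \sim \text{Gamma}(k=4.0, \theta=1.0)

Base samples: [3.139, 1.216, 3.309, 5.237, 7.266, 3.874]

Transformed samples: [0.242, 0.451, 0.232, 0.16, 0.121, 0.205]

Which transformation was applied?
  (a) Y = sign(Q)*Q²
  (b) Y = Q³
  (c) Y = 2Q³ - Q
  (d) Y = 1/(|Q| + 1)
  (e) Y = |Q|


Checking option (d) Y = 1/(|Q| + 1):
  Q = 3.139 -> Y = 0.242 ✓
  Q = 1.216 -> Y = 0.451 ✓
  Q = 3.309 -> Y = 0.232 ✓
All samples match this transformation.

(d) 1/(|Q| + 1)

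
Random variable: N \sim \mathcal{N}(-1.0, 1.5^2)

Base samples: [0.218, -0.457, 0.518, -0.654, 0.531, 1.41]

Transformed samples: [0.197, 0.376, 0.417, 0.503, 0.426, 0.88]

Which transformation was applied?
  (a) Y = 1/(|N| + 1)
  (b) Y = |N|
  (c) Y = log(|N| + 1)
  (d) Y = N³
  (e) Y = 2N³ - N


Checking option (c) Y = log(|N| + 1):
  N = 0.218 -> Y = 0.197 ✓
  N = -0.457 -> Y = 0.376 ✓
  N = 0.518 -> Y = 0.417 ✓
All samples match this transformation.

(c) log(|N| + 1)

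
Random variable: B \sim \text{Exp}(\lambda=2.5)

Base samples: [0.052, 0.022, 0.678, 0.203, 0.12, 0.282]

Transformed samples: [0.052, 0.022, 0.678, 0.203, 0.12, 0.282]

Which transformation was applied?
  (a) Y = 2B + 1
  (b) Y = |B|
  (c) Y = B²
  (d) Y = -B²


Checking option (b) Y = |B|:
  B = 0.052 -> Y = 0.052 ✓
  B = 0.022 -> Y = 0.022 ✓
  B = 0.678 -> Y = 0.678 ✓
All samples match this transformation.

(b) |B|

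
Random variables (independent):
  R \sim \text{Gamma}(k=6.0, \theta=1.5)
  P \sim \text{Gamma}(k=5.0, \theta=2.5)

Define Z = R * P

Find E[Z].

For independent RVs: E[XY] = E[X]*E[Y]
E[R] = 9
E[P] = 12.5
E[Z] = 9 * 12.5 = 112.5

112.5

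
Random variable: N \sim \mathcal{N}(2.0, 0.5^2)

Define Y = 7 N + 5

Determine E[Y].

For Y = 7N + 5:
E[Y] = 7 * E[N] + 5
E[N] = 2.0 = 2
E[Y] = 7 * 2 + 5 = 19

19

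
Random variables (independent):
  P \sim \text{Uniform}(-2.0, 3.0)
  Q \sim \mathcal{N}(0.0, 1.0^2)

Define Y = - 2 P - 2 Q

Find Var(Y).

For independent RVs: Var(aX + bY) = a²Var(X) + b²Var(Y)
Var(P) = 2.0833333
Var(Q) = 1
Var(Y) = (-2)²*2.0833333 + (-2)²*1
= 4*2.0833333 + 4*1 = 12.333333

12.333333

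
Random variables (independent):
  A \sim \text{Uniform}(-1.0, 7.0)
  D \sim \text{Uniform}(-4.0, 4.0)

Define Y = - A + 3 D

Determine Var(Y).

For independent RVs: Var(aX + bY) = a²Var(X) + b²Var(Y)
Var(A) = 5.3333333
Var(D) = 5.3333333
Var(Y) = (-1)²*5.3333333 + 3²*5.3333333
= 1*5.3333333 + 9*5.3333333 = 53.333333

53.333333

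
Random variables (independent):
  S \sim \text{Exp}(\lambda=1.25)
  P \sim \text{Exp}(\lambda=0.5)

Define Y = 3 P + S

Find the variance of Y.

For independent RVs: Var(aX + bY) = a²Var(X) + b²Var(Y)
Var(S) = 0.64
Var(P) = 4
Var(Y) = 1²*0.64 + 3²*4
= 1*0.64 + 9*4 = 36.64

36.64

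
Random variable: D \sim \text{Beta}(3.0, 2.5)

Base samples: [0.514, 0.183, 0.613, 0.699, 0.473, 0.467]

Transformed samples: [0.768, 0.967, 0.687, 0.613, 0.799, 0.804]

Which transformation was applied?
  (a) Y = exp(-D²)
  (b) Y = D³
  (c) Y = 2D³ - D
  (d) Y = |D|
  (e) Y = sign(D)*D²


Checking option (a) Y = exp(-D²):
  D = 0.514 -> Y = 0.768 ✓
  D = 0.183 -> Y = 0.967 ✓
  D = 0.613 -> Y = 0.687 ✓
All samples match this transformation.

(a) exp(-D²)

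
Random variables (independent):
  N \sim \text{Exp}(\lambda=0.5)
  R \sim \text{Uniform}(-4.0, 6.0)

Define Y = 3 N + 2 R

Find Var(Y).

For independent RVs: Var(aX + bY) = a²Var(X) + b²Var(Y)
Var(N) = 4
Var(R) = 8.3333333
Var(Y) = 3²*4 + 2²*8.3333333
= 9*4 + 4*8.3333333 = 69.333333

69.333333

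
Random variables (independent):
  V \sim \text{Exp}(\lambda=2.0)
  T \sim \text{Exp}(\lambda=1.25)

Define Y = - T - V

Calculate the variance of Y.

For independent RVs: Var(aX + bY) = a²Var(X) + b²Var(Y)
Var(V) = 0.25
Var(T) = 0.64
Var(Y) = (-1)²*0.25 + (-1)²*0.64
= 1*0.25 + 1*0.64 = 0.89

0.89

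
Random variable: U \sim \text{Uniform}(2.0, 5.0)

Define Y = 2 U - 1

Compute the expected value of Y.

For Y = 2U - 1:
E[Y] = 2 * E[U] - 1
E[U] = (2 + 5)/2 = 3.5
E[Y] = 2 * 3.5 - 1 = 6

6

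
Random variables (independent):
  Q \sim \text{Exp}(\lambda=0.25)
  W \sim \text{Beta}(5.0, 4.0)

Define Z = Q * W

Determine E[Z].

For independent RVs: E[XY] = E[X]*E[Y]
E[Q] = 4
E[W] = 0.55555556
E[Z] = 4 * 0.55555556 = 2.2222222

2.2222222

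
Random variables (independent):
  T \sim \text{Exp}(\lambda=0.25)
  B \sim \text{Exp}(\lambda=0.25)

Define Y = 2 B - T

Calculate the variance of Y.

For independent RVs: Var(aX + bY) = a²Var(X) + b²Var(Y)
Var(T) = 16
Var(B) = 16
Var(Y) = (-1)²*16 + 2²*16
= 1*16 + 4*16 = 80

80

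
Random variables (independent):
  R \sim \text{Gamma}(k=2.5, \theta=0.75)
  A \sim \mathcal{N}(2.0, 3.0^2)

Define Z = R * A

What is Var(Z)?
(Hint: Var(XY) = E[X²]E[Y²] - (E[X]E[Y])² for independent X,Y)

Var(XY) = E[X²]E[Y²] - (E[X]E[Y])²
E[R] = 1.875, Var(R) = 1.40625
E[A] = 2, Var(A) = 9
E[R²] = 1.40625 + 1.875² = 4.921875
E[A²] = 9 + 2² = 13
Var(Z) = 4.921875*13 - (1.875*2)²
= 63.984375 - 14.0625 = 49.921875

49.921875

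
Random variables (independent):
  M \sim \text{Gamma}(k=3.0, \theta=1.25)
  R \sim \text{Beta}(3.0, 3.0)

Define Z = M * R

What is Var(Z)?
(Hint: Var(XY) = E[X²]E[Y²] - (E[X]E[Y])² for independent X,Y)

Var(XY) = E[X²]E[Y²] - (E[X]E[Y])²
E[M] = 3.75, Var(M) = 4.6875
E[R] = 0.5, Var(R) = 0.035714286
E[M²] = 4.6875 + 3.75² = 18.75
E[R²] = 0.035714286 + 0.5² = 0.28571429
Var(Z) = 18.75*0.28571429 - (3.75*0.5)²
= 5.3571429 - 3.515625 = 1.8415179

1.8415179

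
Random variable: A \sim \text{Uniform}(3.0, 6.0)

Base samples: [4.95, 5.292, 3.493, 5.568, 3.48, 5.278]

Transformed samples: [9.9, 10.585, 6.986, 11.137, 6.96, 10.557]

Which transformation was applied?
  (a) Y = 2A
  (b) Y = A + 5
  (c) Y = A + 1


Checking option (a) Y = 2A:
  A = 4.95 -> Y = 9.9 ✓
  A = 5.292 -> Y = 10.585 ✓
  A = 3.493 -> Y = 6.986 ✓
All samples match this transformation.

(a) 2A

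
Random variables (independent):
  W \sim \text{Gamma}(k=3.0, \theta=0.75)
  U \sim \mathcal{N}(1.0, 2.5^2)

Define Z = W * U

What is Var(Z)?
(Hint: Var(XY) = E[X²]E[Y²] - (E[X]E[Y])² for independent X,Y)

Var(XY) = E[X²]E[Y²] - (E[X]E[Y])²
E[W] = 2.25, Var(W) = 1.6875
E[U] = 1, Var(U) = 6.25
E[W²] = 1.6875 + 2.25² = 6.75
E[U²] = 6.25 + 1² = 7.25
Var(Z) = 6.75*7.25 - (2.25*1)²
= 48.9375 - 5.0625 = 43.875

43.875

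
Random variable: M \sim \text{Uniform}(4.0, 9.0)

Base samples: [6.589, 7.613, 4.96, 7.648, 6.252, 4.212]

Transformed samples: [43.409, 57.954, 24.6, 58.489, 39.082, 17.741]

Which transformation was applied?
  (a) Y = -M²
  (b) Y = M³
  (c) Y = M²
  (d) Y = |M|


Checking option (c) Y = M²:
  M = 6.589 -> Y = 43.409 ✓
  M = 7.613 -> Y = 57.954 ✓
  M = 4.96 -> Y = 24.6 ✓
All samples match this transformation.

(c) M²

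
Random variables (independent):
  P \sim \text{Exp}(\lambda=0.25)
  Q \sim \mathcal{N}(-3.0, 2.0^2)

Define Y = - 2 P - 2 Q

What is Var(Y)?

For independent RVs: Var(aX + bY) = a²Var(X) + b²Var(Y)
Var(P) = 16
Var(Q) = 4
Var(Y) = (-2)²*16 + (-2)²*4
= 4*16 + 4*4 = 80

80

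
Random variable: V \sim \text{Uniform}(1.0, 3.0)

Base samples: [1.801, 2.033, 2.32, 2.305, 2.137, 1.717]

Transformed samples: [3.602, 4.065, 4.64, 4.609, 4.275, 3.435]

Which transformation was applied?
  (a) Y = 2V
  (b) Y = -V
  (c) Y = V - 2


Checking option (a) Y = 2V:
  V = 1.801 -> Y = 3.602 ✓
  V = 2.033 -> Y = 4.065 ✓
  V = 2.32 -> Y = 4.64 ✓
All samples match this transformation.

(a) 2V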